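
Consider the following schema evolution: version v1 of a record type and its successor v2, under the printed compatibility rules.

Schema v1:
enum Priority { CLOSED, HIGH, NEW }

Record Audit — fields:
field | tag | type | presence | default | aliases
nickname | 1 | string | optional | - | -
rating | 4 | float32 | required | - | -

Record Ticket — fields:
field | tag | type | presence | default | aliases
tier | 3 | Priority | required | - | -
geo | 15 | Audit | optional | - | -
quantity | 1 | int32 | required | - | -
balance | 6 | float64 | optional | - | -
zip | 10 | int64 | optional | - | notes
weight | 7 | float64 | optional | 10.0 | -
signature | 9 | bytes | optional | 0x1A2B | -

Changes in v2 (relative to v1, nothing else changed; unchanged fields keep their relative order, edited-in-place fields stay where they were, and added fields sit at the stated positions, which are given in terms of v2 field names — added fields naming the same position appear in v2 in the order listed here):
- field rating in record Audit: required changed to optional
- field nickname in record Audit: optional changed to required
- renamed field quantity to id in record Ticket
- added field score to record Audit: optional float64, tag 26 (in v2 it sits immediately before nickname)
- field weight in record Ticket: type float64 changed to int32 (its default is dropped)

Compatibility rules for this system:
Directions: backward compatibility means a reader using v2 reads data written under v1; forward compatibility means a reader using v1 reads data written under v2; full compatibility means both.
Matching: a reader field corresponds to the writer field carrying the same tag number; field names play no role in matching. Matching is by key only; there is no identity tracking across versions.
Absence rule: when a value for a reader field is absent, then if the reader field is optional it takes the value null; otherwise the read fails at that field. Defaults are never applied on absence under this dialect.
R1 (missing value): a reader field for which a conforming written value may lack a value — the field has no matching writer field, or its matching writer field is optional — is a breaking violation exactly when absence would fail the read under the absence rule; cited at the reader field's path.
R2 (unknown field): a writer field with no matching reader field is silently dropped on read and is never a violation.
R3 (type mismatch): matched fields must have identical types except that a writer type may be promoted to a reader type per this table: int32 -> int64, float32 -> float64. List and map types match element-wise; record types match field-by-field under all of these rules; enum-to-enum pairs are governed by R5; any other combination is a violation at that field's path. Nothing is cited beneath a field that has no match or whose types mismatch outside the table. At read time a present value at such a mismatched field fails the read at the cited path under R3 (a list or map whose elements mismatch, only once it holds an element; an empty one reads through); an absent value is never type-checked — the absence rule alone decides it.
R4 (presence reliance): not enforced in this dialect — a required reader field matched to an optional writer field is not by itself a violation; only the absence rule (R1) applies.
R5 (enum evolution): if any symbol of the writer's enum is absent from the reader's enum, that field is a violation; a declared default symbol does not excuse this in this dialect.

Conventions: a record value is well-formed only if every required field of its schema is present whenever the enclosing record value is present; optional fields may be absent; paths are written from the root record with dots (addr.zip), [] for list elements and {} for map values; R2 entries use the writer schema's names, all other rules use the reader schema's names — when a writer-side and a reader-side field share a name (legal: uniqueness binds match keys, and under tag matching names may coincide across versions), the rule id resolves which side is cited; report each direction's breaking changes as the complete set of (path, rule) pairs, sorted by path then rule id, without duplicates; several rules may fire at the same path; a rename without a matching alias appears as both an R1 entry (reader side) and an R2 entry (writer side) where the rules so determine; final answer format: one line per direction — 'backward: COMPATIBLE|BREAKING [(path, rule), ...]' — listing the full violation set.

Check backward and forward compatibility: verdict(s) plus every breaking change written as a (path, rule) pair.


backward: BREAKING [(geo.nickname, R1), (weight, R3)]; forward: BREAKING [(geo.rating, R1), (weight, R3)]

each type pair in Ticket: writer, then reader
backward on Ticket — v2 reading data written by v1:
  tier: Priority -> Priority, writer required; from tier
  geo: Audit -> Audit, writer optional; from geo
  id: int32 -> int32, writer required; from quantity
  balance: float64 -> float64, writer optional; from balance
  zip: int64 -> int64, writer optional; from zip
  weight: float64 -> int32, writer optional; from weight
  signature: bytes -> bytes, writer optional; from signature
  geo.score: no writer match
  geo.nickname: string -> string, writer optional; from geo.nickname
  geo.rating: float32 -> float32, writer required; from geo.rating
  violation R1 at geo.nickname
  violation R3 at weight
  => backward: BREAKING (2)
forward on Ticket — v1 reading data written by v2:
  tier: Priority -> Priority, writer required; from tier
  geo: Audit -> Audit, writer optional; from geo
  quantity: int32 -> int32, writer required; from id
  balance: float64 -> float64, writer optional; from balance
  zip: int64 -> int64, writer optional; from zip
  weight: int32 -> float64, writer optional; from weight
  signature: bytes -> bytes, writer optional; from signature
  geo.nickname: string -> string, writer required; from geo.nickname
  geo.rating: float32 -> float32, writer optional; from geo.rating
  leftover writer field: geo.score
  violation R1 at geo.rating
  violation R3 at weight
  => forward: BREAKING (2)


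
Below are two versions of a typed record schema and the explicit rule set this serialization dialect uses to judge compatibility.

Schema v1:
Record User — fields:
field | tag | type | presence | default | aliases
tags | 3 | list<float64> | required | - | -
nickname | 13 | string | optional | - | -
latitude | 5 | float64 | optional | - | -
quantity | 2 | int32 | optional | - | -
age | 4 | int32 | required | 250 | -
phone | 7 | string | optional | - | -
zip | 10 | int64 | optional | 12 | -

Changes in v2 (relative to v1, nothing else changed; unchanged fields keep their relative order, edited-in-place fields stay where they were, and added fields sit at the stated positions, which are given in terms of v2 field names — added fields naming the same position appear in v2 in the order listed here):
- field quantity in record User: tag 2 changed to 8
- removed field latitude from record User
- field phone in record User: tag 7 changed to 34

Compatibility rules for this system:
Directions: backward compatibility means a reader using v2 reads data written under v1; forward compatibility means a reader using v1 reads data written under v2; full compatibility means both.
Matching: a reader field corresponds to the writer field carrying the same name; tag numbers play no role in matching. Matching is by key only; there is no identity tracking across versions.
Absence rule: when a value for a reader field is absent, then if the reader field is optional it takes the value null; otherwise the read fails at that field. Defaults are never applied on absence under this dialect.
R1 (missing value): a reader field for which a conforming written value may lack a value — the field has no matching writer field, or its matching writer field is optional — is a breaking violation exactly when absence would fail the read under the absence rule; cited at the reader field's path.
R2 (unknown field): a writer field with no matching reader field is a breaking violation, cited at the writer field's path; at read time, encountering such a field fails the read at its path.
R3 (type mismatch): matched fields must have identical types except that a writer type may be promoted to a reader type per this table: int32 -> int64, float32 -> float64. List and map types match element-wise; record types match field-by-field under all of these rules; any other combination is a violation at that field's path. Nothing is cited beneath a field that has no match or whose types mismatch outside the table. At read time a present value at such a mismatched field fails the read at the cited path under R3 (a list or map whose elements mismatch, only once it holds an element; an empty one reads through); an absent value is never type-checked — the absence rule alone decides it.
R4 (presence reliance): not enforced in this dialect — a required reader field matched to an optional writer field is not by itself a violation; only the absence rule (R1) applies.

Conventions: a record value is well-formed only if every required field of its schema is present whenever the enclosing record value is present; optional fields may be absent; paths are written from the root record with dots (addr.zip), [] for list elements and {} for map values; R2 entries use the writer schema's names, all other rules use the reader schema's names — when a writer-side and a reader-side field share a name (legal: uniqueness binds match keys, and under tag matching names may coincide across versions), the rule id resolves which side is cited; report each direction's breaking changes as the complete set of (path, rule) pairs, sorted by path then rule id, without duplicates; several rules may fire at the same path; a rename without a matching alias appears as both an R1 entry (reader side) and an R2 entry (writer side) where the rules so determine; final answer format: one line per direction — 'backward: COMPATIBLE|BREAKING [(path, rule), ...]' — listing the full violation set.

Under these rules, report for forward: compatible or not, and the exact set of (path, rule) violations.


each type pair in User: writer, then reader
forward pass over User, reader schema v1, writer schema v2:
  tags <- tags (list<float64> -> list<float64>, writer required)
  nickname <- nickname (string -> string, writer optional)
  no writer field matches reader latitude
  quantity <- quantity (int32 -> int32, writer optional)
  age <- age (int32 -> int32, writer required)
  phone <- phone (string -> string, writer optional)
  zip <- zip (int64 -> int64, writer optional)
  => forward: COMPATIBLE
checking off the User differences that do not matter here:
  field quantity in record User: tag 2 changed to 8 -> no rule fires on it in User's dialect; the asked verdict holds
  removed field latitude from record User -> affects backward compatibility only, which is not asked
  field phone in record User: tag 7 changed to 34 -> no rule fires on it in User's dialect; the asked verdict holds

forward: COMPATIBLE []


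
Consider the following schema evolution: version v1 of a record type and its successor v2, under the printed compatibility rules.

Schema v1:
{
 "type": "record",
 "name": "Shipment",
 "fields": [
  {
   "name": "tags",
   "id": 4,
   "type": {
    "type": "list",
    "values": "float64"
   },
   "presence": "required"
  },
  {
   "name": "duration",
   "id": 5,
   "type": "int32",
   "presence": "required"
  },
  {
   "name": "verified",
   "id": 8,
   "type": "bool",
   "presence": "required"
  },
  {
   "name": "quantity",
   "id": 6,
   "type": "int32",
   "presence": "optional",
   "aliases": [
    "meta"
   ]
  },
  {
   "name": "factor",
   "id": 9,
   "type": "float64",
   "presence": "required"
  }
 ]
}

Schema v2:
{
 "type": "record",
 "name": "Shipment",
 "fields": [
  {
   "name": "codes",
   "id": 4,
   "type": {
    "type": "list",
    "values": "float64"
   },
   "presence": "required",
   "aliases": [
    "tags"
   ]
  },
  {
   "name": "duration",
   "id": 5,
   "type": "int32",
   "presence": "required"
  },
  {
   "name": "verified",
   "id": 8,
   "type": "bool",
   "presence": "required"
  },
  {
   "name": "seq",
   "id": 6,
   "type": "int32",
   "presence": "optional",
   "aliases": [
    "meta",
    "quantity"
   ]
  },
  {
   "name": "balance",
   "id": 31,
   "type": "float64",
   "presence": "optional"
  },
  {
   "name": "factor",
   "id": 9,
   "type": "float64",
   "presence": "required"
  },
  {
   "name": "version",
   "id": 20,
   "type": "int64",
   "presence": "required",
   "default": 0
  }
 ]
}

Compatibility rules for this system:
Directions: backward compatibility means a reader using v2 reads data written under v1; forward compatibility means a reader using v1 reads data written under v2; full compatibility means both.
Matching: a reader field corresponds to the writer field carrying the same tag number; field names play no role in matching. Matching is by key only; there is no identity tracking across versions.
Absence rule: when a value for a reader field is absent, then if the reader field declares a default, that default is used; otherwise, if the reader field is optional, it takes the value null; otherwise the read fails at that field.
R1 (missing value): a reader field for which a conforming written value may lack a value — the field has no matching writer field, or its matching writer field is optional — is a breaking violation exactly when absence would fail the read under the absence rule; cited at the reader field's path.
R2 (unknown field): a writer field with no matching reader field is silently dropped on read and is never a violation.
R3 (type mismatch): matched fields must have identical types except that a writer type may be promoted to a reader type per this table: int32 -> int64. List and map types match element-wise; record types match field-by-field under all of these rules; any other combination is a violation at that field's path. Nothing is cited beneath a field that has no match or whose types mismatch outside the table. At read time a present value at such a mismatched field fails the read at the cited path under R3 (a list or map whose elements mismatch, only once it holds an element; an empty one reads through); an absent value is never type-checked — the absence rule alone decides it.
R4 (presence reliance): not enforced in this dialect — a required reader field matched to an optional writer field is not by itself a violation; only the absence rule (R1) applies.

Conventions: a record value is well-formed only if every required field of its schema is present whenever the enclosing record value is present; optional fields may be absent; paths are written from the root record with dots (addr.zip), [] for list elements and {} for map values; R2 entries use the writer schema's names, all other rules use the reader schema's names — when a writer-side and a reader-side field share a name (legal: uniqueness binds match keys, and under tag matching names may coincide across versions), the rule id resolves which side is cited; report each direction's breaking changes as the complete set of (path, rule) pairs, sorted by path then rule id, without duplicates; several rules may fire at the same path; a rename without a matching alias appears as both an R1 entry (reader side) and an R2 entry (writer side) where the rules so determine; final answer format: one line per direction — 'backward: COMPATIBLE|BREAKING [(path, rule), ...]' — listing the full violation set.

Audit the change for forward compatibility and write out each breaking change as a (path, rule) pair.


the writer's type comes first in each Shipment pair
forward analysis of Shipment with v1 as reader and v2 as writer:
  writer required, list<float64> -> list<float64>: reader tags maps from writer codes
  writer required, int32 -> int32: reader duration maps from writer duration
  writer required, bool -> bool: reader verified maps from writer verified
  writer optional, int32 -> int32: reader quantity maps from writer seq
  writer required, float64 -> float64: reader factor maps from writer factor
  balance (writer side), unknown to reader
  version (writer side), unknown to reader
  => no violations; forward on Shipment: COMPATIBLE
diffs on Shipment not affecting the asked answer:
  added field version to record Shipment: required int64, tag 20, default 0 (in v2 it sits last) -> no rule fires on it in Shipment's dialect; the asked verdict holds
  renamed field tags to codes in record Shipment (alias tags declared on the renamed field) -> no rule fires on it in Shipment's dialect; the asked verdict holds
  added field balance to record Shipment: optional float64, tag 31 (in v2 it sits immediately before factor) -> no rule fires on it in Shipment's dialect; the asked verdict holds
  renamed field quantity to seq in record Shipment (alias quantity declared on the renamed field) -> no rule fires on it in Shipment's dialect; the asked verdict holds

forward: COMPATIBLE []


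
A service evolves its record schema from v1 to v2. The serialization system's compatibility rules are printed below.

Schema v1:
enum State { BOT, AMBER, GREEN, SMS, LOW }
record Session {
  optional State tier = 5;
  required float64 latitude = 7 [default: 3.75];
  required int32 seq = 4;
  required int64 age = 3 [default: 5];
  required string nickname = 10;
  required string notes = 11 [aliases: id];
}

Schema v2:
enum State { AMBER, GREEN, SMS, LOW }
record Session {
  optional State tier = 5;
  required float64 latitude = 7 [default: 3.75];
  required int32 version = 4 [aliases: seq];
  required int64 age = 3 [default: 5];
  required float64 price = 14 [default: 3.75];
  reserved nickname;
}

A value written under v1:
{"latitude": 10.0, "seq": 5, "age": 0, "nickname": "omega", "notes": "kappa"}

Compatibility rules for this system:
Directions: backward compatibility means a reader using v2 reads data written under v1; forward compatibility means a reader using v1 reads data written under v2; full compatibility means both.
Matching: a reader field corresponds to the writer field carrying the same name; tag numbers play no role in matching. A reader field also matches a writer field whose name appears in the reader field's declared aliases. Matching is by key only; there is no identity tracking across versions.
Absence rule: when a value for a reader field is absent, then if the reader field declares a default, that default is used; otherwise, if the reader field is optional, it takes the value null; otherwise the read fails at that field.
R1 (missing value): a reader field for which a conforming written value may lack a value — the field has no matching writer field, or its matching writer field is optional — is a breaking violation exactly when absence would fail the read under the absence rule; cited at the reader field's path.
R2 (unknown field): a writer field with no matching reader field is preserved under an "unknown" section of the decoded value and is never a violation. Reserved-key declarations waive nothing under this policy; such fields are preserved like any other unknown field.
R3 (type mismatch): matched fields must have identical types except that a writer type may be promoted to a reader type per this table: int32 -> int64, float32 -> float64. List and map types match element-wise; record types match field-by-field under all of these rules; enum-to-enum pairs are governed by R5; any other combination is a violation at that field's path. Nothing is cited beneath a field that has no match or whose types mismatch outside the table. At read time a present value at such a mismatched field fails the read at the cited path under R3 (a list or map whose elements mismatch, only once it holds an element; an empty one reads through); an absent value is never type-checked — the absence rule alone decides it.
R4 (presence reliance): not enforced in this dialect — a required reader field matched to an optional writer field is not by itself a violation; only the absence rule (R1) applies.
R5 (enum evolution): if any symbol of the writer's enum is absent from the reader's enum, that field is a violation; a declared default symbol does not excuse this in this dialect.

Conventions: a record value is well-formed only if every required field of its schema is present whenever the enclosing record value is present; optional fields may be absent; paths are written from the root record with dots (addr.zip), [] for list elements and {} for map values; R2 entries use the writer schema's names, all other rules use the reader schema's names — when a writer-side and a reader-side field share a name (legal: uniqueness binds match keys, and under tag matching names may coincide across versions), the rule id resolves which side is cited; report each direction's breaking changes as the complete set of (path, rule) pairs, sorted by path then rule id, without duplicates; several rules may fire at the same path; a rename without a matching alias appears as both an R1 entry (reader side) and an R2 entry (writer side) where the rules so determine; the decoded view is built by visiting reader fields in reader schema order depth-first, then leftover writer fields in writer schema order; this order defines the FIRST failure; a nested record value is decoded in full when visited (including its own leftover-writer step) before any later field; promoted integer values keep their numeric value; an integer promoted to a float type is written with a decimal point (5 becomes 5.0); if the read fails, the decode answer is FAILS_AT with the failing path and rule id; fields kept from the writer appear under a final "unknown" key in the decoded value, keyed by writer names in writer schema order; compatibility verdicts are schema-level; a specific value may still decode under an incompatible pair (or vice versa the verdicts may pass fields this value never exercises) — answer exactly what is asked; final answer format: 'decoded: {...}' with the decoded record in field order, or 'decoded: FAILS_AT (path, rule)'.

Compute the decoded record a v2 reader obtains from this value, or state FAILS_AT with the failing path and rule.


in Session below, arrows point writer -> reader
decoding the Session value with the v2 reader:
  tier := null (missing; optional => null)
  latitude := 10.0
  version := 5 (from writer seq)
  age := 0
  price := 3.75 (missing; default applied)
  writer nickname: kept under "unknown"
  writer notes: kept under "unknown"
  => decoded: {"tier": null, "latitude": 10.0, "version": 5, "age": 0, "price": 3.75, "unknown": {"nickname": "omega", "notes": "kappa"}}
checking off the Session differences that do not matter here:
  enum State (field tier in record Session): symbol BOT removed -> a verdict-level change on Session — the shown value reads the same

decoded: {"tier": null, "latitude": 10.0, "version": 5, "age": 0, "price": 3.75, "unknown": {"nickname": "omega", "notes": "kappa"}}


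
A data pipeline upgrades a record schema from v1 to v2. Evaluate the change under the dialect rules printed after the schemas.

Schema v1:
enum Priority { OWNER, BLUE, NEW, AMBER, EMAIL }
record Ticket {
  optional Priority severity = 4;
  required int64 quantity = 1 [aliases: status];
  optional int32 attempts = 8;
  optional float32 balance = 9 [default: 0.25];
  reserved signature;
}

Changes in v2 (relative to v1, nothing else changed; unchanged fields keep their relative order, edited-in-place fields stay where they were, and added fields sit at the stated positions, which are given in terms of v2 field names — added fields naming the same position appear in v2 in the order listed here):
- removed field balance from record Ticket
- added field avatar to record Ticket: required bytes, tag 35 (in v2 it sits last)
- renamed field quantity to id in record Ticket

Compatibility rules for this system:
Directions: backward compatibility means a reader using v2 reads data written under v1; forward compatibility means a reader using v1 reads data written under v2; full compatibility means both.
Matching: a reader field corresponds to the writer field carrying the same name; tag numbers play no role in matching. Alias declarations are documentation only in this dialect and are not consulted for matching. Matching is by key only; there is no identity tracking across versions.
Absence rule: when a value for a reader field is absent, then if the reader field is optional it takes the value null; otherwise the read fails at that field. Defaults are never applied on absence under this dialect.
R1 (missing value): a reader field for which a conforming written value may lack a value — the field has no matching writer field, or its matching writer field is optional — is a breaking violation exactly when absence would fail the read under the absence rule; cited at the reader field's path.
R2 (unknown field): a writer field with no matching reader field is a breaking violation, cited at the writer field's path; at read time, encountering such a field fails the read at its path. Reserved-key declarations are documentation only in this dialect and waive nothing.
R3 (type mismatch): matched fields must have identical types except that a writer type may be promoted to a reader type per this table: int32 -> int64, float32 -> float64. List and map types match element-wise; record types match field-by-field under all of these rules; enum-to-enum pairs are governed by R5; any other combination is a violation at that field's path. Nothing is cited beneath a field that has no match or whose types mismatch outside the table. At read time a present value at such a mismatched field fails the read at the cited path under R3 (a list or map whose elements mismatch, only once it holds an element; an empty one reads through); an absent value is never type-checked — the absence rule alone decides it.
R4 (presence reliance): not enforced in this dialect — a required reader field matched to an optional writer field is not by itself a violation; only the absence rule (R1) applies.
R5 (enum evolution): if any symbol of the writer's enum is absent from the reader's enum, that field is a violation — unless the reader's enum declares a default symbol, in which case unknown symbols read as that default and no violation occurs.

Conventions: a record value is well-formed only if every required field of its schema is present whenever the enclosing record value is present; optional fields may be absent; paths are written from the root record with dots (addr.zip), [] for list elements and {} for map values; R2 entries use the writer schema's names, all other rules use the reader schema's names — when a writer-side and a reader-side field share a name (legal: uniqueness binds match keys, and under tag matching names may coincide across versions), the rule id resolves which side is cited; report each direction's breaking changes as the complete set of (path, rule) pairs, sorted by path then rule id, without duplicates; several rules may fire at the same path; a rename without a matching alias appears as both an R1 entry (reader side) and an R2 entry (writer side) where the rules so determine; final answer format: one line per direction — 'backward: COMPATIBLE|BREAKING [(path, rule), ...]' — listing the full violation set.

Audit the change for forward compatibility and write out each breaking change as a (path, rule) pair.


the writer's type comes first in each Ticket pair
forward analysis of Ticket with v1 as reader and v2 as writer:
  writer optional, Priority -> Priority: reader severity maps from writer severity
  no writer field matches reader quantity
  writer optional, int32 -> int32: reader attempts maps from writer attempts
  no writer field matches reader balance
  id (writer side), unknown to reader
  avatar (writer side), unknown to reader
  violation R2 at avatar
  violation R2 at id
  violation R1 at quantity
  => forward: BREAKING (3)
checking off the Ticket differences that do not matter here:
  removed field balance from record Ticket -> matters only for Ticket's backward compatibility — outside the asked direction

forward: BREAKING [(avatar, R2), (id, R2), (quantity, R1)]


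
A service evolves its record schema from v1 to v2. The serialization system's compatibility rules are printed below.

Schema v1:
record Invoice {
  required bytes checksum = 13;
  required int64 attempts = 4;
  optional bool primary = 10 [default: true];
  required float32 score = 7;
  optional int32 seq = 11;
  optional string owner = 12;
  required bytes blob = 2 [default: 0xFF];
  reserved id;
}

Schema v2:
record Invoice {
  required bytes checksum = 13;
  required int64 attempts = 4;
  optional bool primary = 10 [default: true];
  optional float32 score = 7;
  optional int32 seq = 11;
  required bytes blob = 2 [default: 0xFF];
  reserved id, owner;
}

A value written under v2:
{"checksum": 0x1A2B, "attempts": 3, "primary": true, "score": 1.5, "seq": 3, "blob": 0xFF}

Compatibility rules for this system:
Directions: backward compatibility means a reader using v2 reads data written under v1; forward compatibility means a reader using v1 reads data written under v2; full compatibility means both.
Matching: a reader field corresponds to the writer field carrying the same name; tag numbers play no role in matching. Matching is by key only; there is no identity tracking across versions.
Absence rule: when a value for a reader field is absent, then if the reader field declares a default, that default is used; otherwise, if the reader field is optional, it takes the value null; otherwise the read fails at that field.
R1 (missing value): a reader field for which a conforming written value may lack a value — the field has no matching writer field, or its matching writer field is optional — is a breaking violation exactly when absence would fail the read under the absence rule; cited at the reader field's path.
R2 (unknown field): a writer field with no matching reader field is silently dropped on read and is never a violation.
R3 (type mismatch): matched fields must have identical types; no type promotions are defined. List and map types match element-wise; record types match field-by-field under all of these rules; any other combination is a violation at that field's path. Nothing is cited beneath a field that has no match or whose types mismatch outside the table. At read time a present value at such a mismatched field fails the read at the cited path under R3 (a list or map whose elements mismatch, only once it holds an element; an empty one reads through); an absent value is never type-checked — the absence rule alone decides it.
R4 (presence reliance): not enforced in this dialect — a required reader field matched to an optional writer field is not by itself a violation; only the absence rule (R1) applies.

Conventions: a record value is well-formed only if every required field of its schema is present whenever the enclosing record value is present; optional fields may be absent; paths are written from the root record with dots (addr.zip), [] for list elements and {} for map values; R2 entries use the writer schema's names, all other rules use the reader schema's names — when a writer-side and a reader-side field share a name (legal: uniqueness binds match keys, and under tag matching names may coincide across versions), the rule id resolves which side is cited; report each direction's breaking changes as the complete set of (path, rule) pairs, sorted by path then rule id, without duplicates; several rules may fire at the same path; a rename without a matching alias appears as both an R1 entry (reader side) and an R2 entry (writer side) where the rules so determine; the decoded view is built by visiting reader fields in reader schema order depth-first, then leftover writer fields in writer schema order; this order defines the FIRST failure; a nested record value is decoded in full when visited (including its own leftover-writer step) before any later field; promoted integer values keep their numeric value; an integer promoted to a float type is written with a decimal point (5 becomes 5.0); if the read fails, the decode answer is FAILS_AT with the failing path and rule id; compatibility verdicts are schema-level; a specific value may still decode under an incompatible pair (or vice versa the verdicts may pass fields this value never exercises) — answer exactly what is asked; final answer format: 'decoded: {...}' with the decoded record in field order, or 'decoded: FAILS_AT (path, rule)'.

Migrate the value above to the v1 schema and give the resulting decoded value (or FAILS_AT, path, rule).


decoded: {"checksum": 0x1A2B, "attempts": 3, "primary": true, "score": 1.5, "seq": 3, "owner": null, "blob": 0xFF}

arrows below run writer -> reader for Invoice
migrating the Invoice value to v1:
  checksum := 0x1A2B
  attempts := 3
  primary := true
  score := 1.5
  seq := 3
  owner := null (missing; optional => null)
  blob := 0xFF
  => decoded: {"checksum": 0x1A2B, "attempts": 3, "primary": true, "score": 1.5, "seq": 3, "owner": null, "blob": 0xFF}
the rest of the Invoice diff is inert for this question:
  removed field owner from record Invoice (its key "owner" joins the reserved list) -> fires no rule on Invoice under this dialect and leaves the result unchanged
  field score in record Invoice: required changed to optional -> a verdict-level change on Invoice — the shown value reads the same


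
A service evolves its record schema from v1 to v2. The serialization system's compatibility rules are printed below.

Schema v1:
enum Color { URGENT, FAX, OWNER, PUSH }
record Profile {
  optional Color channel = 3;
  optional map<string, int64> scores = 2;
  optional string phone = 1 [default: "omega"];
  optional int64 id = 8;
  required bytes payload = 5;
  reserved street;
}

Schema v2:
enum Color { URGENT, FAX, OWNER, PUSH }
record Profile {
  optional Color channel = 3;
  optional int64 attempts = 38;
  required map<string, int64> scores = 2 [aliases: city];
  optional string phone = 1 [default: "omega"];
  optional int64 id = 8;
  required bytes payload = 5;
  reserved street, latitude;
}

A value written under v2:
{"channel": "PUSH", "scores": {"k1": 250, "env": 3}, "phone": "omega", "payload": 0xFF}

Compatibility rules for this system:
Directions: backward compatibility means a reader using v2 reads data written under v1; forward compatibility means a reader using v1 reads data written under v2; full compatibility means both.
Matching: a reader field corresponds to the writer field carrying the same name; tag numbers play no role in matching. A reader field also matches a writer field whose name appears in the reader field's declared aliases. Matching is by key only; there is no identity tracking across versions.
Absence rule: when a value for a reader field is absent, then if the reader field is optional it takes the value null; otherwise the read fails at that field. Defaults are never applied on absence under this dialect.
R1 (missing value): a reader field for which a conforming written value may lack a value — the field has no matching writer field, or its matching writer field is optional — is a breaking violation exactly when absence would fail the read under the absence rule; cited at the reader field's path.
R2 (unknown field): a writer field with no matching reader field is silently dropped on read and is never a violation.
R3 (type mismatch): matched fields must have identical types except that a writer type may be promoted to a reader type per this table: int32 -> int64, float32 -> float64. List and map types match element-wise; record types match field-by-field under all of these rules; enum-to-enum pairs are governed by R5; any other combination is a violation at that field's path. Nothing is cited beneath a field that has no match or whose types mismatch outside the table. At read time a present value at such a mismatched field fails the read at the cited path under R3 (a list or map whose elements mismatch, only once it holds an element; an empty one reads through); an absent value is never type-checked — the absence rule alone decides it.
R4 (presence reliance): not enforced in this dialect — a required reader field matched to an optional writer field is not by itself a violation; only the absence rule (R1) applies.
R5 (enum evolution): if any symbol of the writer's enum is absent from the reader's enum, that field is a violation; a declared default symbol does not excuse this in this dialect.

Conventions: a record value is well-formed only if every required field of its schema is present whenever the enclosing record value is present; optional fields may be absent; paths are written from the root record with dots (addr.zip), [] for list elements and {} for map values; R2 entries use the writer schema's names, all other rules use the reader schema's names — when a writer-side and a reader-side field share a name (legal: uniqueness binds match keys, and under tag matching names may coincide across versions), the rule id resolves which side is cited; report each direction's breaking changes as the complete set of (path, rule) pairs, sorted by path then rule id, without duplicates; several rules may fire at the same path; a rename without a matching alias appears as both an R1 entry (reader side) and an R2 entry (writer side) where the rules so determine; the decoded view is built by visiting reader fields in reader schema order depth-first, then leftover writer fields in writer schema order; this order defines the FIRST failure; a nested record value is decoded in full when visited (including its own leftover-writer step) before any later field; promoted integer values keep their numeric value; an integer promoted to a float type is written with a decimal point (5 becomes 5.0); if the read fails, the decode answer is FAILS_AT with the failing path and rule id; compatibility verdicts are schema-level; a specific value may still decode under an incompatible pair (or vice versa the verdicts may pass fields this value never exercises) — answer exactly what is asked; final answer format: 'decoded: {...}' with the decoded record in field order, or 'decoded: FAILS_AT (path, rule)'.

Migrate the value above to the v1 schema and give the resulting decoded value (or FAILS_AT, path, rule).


arrows below run writer -> reader for Profile
decode walk for Profile under reader schema v1:
  channel := "PUSH"
  scores := {"k1": 250, "env": 3}
  phone := "omega"
  id := null (absent, optional -> null)
  payload := 0xFF
  => decoded: {"channel": "PUSH", "scores": {"k1": 250, "env": 3}, "phone": "omega", "id": null, "payload": 0xFF}
the other Profile changes do not affect what is asked:
  added field attempts to record Profile: optional int64, tag 38 (in v2 it sits immediately before scores) -> inert under this dialect — no rule fires on Profile and the result does not move
  field scores in record Profile: optional changed to required -> matters for Profile compatibility verdicts, not for this value's decode

decoded: {"channel": "PUSH", "scores": {"k1": 250, "env": 3}, "phone": "omega", "id": null, "payload": 0xFF}


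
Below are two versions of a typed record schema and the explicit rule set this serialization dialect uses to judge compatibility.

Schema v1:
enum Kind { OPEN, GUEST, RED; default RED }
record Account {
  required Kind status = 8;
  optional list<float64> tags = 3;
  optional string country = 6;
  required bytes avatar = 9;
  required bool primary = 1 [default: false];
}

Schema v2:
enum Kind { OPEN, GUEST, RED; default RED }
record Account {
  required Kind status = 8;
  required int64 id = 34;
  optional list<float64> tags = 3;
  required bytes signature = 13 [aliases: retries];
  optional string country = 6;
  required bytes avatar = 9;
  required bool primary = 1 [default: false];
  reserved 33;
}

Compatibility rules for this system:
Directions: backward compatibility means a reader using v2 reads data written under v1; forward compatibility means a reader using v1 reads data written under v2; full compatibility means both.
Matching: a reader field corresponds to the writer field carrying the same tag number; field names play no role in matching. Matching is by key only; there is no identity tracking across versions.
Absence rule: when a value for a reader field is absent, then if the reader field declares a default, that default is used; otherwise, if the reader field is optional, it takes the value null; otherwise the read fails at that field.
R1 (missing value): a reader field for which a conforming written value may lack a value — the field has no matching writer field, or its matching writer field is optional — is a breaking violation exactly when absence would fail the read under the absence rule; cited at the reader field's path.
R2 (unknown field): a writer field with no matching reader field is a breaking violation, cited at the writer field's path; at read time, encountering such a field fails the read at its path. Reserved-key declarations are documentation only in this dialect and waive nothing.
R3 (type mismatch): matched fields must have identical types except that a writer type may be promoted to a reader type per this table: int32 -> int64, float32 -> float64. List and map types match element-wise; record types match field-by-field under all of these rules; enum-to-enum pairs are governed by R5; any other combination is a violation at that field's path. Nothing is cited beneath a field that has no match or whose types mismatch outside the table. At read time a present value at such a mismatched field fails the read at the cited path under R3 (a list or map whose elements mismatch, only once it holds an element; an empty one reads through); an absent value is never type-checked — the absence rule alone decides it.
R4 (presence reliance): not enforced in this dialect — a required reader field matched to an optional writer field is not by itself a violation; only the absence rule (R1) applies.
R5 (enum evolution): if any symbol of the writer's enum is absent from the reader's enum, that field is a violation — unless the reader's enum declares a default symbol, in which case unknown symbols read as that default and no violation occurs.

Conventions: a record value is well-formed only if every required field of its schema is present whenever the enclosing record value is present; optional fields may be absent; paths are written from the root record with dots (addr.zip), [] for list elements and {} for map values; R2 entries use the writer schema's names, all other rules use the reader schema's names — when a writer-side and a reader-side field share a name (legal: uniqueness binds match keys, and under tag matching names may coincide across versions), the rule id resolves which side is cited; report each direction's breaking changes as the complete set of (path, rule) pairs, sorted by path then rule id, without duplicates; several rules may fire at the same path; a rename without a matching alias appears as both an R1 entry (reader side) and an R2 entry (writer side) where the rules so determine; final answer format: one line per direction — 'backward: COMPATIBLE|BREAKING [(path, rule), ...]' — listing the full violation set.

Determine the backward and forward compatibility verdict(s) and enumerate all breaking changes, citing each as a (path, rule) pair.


arrows below run writer -> reader for Account
backward on Account — v2 reading data written by v1:
  Kind -> Kind, writer required: status aligns to status
  no writer field matches reader id
  list<float64> -> list<float64>, writer optional: tags aligns to tags
  no writer field matches reader signature
  string -> string, writer optional: country aligns to country
  bytes -> bytes, writer required: avatar aligns to avatar
  bool -> bool, writer required: primary aligns to primary
  rule R1 violated at id
  rule R1 violated at signature
  => backward verdict for Account: BREAKING, 2 violation(s)
forward on Account — v1 reading data written by v2:
  Kind -> Kind, writer required: status aligns to status
  list<float64> -> list<float64>, writer optional: tags aligns to tags
  string -> string, writer optional: country aligns to country
  bytes -> bytes, writer required: avatar aligns to avatar
  bool -> bool, writer required: primary aligns to primary
  id (writer side), unknown to reader
  signature (writer side), unknown to reader
  rule R2 violated at id
  rule R2 violated at signature
  => forward verdict for Account: BREAKING, 2 violation(s)

backward: BREAKING [(id, R1), (signature, R1)]; forward: BREAKING [(id, R2), (signature, R2)]
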